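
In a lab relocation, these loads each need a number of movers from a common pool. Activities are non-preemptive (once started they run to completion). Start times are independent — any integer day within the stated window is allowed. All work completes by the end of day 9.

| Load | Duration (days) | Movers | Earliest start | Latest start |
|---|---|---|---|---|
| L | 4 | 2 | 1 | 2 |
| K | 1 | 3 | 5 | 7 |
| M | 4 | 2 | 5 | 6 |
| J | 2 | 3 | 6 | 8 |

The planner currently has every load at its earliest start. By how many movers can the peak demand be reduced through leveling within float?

Early-start peak: d1:2  d2:2  d3:2  d4:2  d5:5  d6:5  d7:5  d8:2  d9:0 ⇒ 5.
Leveled (L@1, K@5, M@5, J@6): d1:2  d2:2  d3:2  d4:2  d5:5  d6:5  d7:5  d8:2  d9:0 ⇒ 5.
Reduction 5 − 5 = 0.

0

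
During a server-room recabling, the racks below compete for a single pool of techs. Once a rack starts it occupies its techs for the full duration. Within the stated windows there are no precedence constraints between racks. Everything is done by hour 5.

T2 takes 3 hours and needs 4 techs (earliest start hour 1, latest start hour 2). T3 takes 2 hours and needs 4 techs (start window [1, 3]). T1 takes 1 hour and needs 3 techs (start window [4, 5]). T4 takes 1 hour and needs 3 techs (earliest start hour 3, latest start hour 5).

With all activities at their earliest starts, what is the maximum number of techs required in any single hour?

Early-start schedule: T2@1, T3@1, T1@4, T4@3.
Load per hour: hour 1: 8, hour 2: 8, hour 3: 7, hour 4: 3, hour 5: 0.
Peak is 8.

8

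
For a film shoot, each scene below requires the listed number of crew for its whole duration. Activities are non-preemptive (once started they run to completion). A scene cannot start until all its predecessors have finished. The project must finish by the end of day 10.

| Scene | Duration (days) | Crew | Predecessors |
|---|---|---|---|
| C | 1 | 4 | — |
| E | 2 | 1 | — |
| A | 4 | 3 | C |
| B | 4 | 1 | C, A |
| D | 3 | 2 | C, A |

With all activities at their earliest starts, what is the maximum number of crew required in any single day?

5

Early-start schedule: C@1, E@1, A@2, B@6, D@6.
Load per day: day 1: 5, day 2: 4, day 3: 3, day 4: 3, day 5: 3, day 6: 3, day 7: 3, day 8: 3, day 9: 1, day 10: 0.
Peak is 5.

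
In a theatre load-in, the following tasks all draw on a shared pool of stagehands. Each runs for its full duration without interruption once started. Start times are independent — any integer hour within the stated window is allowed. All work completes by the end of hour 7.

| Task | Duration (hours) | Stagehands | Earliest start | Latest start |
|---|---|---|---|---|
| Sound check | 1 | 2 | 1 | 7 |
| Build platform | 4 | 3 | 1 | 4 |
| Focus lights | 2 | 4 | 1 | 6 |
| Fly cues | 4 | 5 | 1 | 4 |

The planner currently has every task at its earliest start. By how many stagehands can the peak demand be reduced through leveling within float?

6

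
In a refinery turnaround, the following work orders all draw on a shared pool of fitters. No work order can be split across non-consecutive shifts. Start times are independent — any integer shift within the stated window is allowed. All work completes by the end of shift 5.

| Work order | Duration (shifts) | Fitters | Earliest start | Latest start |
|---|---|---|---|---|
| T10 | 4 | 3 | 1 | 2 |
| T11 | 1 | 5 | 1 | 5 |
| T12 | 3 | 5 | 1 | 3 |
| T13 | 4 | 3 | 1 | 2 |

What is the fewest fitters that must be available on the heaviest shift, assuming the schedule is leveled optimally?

Early-start (T10@1, T11@1, T12@1, T13@1) gives peak 16: s1:16  s2:11  s3:11  s4:6  s5:0.
Shift T12→2.
Schedule T10@1, T11@1, T12@2, T13@1: s1:11  s2:11  s3:11  s4:11  s5:0 — peak 11.

11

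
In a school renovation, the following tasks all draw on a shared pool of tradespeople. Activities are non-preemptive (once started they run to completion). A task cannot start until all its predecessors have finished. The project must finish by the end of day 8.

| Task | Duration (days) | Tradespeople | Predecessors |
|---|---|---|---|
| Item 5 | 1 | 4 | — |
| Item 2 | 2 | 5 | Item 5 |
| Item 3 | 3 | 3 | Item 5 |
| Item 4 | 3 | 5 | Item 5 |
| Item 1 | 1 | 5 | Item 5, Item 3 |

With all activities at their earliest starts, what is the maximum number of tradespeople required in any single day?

Early-start schedule: Item 5@1, Item 2@2, Item 3@2, Item 4@2, Item 1@5.
Load per day: day 1: 4, day 2: 13, day 3: 13, day 4: 8, day 5: 5, day 6: 0, day 7: 0, day 8: 0.
Peak is 13.

13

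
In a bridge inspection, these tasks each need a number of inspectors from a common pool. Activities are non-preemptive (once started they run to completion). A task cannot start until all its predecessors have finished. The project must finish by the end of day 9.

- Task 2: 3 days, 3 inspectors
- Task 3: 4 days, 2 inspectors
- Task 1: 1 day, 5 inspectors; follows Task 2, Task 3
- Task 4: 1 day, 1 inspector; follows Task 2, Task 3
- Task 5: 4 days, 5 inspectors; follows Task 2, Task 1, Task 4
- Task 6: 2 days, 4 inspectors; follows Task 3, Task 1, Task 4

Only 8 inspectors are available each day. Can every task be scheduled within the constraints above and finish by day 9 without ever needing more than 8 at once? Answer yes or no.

no

The minimum achievable peak is 9; 8 < 9, so no feasible schedule stays within the cap.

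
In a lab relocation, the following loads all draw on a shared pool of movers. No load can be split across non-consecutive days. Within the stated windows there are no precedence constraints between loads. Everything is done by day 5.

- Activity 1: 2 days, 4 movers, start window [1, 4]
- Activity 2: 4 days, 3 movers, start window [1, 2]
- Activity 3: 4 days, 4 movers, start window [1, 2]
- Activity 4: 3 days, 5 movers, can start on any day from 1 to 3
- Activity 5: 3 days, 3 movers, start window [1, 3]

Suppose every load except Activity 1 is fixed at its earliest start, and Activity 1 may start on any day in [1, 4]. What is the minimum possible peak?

15

Activity 1@1: d1:19  d2:19  d3:15  d4:7  d5:0 → peak 19
Activity 1@2: d1:15  d2:19  d3:19  d4:7  d5:0 → peak 19
Activity 1@3: d1:15  d2:15  d3:19  d4:11  d5:0 → peak 19
Activity 1@4: d1:15  d2:15  d3:15  d4:11  d5:4 → peak 15
Best is Activity 1@4, peak 15.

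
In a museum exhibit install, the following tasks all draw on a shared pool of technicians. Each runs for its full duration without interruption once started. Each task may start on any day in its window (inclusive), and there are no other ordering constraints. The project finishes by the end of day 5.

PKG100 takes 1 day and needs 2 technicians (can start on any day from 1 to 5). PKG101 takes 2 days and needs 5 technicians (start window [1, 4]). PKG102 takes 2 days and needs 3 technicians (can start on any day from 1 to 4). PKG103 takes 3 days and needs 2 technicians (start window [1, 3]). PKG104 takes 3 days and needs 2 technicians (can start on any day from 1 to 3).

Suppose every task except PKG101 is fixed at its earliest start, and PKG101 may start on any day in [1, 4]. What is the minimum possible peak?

PKG101@1: d1:14  d2:12  d3:4  d4:0  d5:0 → peak 14
PKG101@2: d1:9  d2:12  d3:9  d4:0  d5:0 → peak 12
PKG101@3: d1:9  d2:7  d3:9  d4:5  d5:0 → peak 9
PKG101@4: d1:9  d2:7  d3:4  d4:5  d5:5 → peak 9
Best is PKG101@3, peak 9.

9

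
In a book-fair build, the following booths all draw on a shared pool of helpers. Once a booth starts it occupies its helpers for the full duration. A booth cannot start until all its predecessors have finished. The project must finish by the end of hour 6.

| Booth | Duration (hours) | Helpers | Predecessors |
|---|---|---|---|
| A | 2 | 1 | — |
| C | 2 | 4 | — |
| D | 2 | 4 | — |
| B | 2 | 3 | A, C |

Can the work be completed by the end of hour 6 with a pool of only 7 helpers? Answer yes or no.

Schedule A@1, C@1, D@3, B@5: h1:5  h2:5  h3:4  h4:4  h5:3  h6:3 — peak 5 ≤ 7.

yes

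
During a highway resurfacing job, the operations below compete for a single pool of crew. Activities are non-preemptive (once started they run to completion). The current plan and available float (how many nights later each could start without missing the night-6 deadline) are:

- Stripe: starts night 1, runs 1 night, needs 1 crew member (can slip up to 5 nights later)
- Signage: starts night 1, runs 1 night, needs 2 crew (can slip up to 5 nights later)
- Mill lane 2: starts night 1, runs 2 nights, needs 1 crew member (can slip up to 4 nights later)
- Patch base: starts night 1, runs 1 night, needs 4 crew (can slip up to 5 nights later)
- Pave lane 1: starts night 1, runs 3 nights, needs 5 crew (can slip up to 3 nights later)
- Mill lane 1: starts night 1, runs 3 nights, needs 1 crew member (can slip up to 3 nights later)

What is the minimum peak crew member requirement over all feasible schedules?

Early-start (Stripe@1, Signage@1, Mill lane 2@1, Patch base@1, Pave lane 1@1, Mill lane 1@1) gives peak 14: n1:14  n2:7  n3:6  n4:0  n5:0  n6:0.
Shift Patch base→3, Pave lane 1→4.
Schedule Stripe@1, Signage@1, Mill lane 2@1, Patch base@3, Pave lane 1@4, Mill lane 1@1: n1:5  n2:2  n3:5  n4:5  n5:5  n6:5 — peak 5.
Total crew member-nights = 27 over 6 nights ⇒ peak ≥ ⌈27/6⌉ = 5, so 5 is optimal.

5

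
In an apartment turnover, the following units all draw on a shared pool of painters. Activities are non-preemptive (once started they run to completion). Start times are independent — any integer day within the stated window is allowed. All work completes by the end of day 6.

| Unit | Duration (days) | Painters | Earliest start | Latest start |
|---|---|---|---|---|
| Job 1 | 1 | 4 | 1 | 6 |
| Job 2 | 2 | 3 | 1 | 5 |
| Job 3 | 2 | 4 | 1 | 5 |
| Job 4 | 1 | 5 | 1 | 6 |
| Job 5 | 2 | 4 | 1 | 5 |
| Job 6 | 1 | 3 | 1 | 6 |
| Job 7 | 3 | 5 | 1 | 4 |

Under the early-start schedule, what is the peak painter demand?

28

Early-start schedule: Job 1@1, Job 2@1, Job 3@1, Job 4@1, Job 5@1, Job 6@1, Job 7@1.
Load per day: day 1: 28, day 2: 16, day 3: 5, day 4: 0, day 5: 0, day 6: 0.
Peak is 28.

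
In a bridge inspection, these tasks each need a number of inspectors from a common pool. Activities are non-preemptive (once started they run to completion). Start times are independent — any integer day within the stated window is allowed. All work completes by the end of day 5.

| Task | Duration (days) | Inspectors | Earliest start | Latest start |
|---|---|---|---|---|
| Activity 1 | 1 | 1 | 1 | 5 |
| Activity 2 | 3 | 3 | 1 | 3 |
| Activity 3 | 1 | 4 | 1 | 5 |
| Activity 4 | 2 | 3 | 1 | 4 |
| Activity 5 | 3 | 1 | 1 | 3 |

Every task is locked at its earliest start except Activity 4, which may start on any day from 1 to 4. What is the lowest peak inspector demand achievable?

9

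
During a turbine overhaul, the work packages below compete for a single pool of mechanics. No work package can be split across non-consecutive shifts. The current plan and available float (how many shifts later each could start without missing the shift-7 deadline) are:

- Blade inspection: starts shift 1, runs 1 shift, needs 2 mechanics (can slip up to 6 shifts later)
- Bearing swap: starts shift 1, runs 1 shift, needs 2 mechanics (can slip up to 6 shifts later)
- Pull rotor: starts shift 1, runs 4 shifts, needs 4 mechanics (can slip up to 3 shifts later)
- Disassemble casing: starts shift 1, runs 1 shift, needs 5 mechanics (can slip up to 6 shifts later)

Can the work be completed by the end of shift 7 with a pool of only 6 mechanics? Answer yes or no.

yes

Schedule Blade inspection@1, Bearing swap@1, Pull rotor@2, Disassemble casing@6: s1:4  s2:4  s3:4  s4:4  s5:4  s6:5  s7:0 — peak 5 ≤ 6.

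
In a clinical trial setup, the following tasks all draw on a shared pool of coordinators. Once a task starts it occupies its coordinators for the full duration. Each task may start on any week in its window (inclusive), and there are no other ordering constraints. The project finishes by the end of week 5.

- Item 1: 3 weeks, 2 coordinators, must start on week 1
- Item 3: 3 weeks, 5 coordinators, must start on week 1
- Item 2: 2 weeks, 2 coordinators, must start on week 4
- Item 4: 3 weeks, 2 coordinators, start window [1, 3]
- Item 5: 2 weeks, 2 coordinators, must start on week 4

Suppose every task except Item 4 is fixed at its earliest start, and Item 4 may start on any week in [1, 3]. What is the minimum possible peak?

9

Item 4@1: w1:9  w2:9  w3:9  w4:4  w5:4 → peak 9
Item 4@2: w1:7  w2:9  w3:9  w4:6  w5:4 → peak 9
Item 4@3: w1:7  w2:7  w3:9  w4:6  w5:6 → peak 9
Best is Item 4@1, peak 9.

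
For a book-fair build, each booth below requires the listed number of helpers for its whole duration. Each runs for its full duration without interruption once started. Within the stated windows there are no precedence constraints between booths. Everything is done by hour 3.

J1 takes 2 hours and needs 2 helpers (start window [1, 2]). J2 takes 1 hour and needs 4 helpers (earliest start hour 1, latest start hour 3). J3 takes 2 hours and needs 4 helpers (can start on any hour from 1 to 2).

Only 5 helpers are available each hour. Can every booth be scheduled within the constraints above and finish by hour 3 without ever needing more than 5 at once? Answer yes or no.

no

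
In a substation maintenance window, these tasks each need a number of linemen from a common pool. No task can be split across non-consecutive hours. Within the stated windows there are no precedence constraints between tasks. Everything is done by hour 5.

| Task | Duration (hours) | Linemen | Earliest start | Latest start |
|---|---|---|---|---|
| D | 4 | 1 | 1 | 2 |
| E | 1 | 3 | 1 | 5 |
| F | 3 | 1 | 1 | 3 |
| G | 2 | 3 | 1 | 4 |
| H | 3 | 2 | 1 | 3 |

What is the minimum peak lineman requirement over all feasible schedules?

Early-start (D@1, E@1, F@1, G@1, H@1) gives peak 10: h1:10  h2:7  h3:4  h4:1  h5:0.
Shift E→5, H→3.
Schedule D@1, E@5, F@1, G@1, H@3: h1:5  h2:5  h3:4  h4:3  h5:5 — peak 5.
Total lineman-hours = 22 over 5 hours ⇒ peak ≥ ⌈22/5⌉ = 5, so 5 is optimal.

5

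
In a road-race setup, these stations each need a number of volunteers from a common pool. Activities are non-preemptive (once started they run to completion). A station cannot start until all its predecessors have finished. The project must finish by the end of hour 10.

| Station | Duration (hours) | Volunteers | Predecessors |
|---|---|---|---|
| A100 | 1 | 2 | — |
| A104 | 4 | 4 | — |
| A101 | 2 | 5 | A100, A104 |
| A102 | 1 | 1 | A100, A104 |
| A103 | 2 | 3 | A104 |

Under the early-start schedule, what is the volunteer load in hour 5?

9

At early start, hour 5 has: A101, A102, A103.
Demand: 5 + 1 + 3 = 9.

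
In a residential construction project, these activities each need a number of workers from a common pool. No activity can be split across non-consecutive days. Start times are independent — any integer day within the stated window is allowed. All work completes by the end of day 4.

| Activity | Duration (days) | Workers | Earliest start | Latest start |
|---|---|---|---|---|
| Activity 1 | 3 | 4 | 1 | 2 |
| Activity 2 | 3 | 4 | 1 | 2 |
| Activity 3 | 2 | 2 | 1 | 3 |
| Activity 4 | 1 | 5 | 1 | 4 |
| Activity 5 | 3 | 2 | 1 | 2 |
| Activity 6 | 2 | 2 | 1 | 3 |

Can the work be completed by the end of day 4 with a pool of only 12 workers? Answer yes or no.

yes

Schedule Activity 1@1, Activity 2@1, Activity 3@1, Activity 4@4, Activity 5@1, Activity 6@3: d1:12  d2:12  d3:12  d4:7 — peak 12 ≤ 12.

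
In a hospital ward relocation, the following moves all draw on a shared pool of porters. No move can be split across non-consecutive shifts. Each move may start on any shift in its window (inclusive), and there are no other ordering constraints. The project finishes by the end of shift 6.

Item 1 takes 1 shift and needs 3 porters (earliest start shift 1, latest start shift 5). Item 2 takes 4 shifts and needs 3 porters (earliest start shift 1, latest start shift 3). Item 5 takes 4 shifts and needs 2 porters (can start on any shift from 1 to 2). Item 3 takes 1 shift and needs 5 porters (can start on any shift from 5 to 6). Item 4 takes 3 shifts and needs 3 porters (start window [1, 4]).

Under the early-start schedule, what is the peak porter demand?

11

Early-start schedule: Item 1@1, Item 2@1, Item 5@1, Item 3@5, Item 4@1.
Load per shift: shift 1: 11, shift 2: 8, shift 3: 8, shift 4: 5, shift 5: 5, shift 6: 0.
Peak is 11.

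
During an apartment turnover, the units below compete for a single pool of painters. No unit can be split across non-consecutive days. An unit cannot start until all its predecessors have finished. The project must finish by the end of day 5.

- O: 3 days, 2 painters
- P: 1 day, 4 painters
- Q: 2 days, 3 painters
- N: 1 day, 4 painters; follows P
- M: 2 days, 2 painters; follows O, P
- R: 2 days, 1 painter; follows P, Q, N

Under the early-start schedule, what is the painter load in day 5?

At early start, day 5 has: M.
Demand: 2 = 2.

2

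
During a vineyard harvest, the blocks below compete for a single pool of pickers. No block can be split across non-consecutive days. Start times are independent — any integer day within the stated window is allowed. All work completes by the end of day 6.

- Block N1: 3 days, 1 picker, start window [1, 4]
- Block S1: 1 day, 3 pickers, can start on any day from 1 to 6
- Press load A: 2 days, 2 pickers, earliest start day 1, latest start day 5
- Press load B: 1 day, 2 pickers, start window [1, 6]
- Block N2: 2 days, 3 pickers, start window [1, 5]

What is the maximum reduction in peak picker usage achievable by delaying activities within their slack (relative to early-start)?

Early-start peak: d1:11  d2:6  d3:1  d4:0  d5:0  d6:0 ⇒ 11.
Leveled (Block N1@1, Block S1@4, Press load A@1, Press load B@3, Block N2@5): d1:3  d2:3  d3:3  d4:3  d5:3  d6:3 ⇒ 3.
Reduction 11 − 3 = 8.

8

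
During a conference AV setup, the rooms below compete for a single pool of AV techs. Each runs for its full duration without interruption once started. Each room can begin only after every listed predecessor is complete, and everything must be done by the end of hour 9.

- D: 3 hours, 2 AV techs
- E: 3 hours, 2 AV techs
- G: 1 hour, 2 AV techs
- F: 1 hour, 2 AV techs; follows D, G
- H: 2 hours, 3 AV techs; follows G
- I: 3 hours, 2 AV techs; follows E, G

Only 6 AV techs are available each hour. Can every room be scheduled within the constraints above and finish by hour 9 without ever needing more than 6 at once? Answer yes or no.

Schedule D@1, E@1, G@4, F@5, H@8, I@5: h1:4  h2:4  h3:4  h4:2  h5:4  h6:2  h7:2  h8:3  h9:3 — peak 4 ≤ 6.

yes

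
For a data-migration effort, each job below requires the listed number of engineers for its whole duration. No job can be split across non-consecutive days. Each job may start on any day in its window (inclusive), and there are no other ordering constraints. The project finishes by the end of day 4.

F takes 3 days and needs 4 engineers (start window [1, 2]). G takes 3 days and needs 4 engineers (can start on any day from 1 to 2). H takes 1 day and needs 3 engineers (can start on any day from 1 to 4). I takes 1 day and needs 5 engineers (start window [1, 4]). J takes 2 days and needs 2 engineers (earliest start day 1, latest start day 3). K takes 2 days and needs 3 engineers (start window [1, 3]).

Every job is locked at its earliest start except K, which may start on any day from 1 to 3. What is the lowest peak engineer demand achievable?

18

K@1: d1:21  d2:13  d3:8  d4:0 → peak 21
K@2: d1:18  d2:13  d3:11  d4:0 → peak 18
K@3: d1:18  d2:10  d3:11  d4:3 → peak 18
Best is K@2, peak 18.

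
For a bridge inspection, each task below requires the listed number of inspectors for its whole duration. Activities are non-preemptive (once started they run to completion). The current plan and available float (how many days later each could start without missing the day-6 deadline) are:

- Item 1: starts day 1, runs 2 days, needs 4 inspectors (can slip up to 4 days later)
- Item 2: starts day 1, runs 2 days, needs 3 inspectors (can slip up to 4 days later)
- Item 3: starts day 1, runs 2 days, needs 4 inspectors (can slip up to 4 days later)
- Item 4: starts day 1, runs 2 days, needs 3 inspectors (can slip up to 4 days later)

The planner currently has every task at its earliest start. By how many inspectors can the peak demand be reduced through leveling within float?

Early-start peak: d1:14  d2:14  d3:0  d4:0  d5:0  d6:0 ⇒ 14.
Leveled (Item 1@1, Item 2@3, Item 3@5, Item 4@3): d1:4  d2:4  d3:6  d4:6  d5:4  d6:4 ⇒ 6.
Reduction 14 − 6 = 8.

8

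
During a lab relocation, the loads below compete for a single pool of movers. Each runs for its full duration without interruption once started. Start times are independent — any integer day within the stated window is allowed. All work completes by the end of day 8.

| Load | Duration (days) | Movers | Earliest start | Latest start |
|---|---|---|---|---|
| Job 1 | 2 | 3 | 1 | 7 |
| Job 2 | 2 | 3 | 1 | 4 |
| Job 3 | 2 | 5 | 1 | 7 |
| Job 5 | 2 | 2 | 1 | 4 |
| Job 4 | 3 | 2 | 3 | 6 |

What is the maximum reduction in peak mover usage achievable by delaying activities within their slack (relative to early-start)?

Early-start peak: d1:13  d2:13  d3:2  d4:2  d5:2  d6:0  d7:0  d8:0 ⇒ 13.
Leveled (Job 1@1, Job 2@3, Job 3@6, Job 5@1, Job 4@3): d1:5  d2:5  d3:5  d4:5  d5:2  d6:5  d7:5  d8:0 ⇒ 5.
Reduction 13 − 5 = 8.

8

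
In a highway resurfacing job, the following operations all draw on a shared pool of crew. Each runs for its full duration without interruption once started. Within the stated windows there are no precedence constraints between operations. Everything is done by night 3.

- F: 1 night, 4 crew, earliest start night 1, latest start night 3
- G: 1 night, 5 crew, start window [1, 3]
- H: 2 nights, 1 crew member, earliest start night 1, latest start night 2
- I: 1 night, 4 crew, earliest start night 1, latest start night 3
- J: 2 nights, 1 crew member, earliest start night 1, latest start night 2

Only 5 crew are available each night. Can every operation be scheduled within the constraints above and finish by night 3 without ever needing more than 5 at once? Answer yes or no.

Total crew member-nights = 17; over 3 nights the average is 17/3 > 5, so some night must exceed 5.

no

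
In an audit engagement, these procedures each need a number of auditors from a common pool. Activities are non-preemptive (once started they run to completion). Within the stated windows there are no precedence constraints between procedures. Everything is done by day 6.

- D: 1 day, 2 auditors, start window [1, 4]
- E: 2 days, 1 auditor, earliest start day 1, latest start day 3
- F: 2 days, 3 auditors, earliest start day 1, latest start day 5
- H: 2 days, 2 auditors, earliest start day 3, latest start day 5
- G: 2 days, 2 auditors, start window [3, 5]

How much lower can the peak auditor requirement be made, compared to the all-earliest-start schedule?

2

Early-start peak: d1:6  d2:4  d3:4  d4:4  d5:0  d6:0 ⇒ 6.
Leveled (D@1, E@1, F@2, H@4, G@4): d1:3  d2:4  d3:3  d4:4  d5:4  d6:0 ⇒ 4.
Reduction 6 − 4 = 2.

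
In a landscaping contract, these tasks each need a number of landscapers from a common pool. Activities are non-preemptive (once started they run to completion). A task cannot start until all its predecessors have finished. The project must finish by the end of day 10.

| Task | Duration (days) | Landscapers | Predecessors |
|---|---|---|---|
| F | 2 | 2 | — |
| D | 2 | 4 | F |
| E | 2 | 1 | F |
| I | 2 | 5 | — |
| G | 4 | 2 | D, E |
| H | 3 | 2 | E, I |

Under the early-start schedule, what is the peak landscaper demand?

Early-start schedule: F@1, D@3, E@3, I@1, G@5, H@5.
Load per day: day 1: 7, day 2: 7, day 3: 5, day 4: 5, day 5: 4, day 6: 4, day 7: 4, day 8: 2, day 9: 0, day 10: 0.
Peak is 7.

7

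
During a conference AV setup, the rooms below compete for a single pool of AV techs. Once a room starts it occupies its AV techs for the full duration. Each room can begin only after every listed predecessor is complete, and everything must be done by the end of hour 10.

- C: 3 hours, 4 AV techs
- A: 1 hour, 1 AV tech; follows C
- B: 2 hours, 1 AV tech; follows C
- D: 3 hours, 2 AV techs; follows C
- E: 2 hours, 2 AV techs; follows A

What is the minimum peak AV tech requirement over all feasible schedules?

Early-start (C@1, A@4, B@4, D@4, E@5) gives peak 5: h1:4  h2:4  h3:4  h4:4  h5:5  h6:4  h7:0  h8:0  h9:0  h10:0.
Shift E→6.
Schedule C@1, A@4, B@4, D@4, E@6: h1:4  h2:4  h3:4  h4:4  h5:3  h6:4  h7:2  h8:0  h9:0  h10:0 — peak 4.

4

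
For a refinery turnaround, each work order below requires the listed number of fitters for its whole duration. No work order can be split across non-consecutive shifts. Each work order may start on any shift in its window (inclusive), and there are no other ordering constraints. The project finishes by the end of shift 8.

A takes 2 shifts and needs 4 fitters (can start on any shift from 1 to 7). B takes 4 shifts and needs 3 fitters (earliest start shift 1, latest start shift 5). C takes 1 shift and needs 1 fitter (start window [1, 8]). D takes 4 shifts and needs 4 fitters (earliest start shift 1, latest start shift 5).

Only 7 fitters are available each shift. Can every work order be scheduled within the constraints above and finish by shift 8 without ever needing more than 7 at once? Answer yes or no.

Schedule A@1, B@1, C@3, D@4: s1:7  s2:7  s3:4  s4:7  s5:4  s6:4  s7:4  s8:0 — peak 7 ≤ 7.

yes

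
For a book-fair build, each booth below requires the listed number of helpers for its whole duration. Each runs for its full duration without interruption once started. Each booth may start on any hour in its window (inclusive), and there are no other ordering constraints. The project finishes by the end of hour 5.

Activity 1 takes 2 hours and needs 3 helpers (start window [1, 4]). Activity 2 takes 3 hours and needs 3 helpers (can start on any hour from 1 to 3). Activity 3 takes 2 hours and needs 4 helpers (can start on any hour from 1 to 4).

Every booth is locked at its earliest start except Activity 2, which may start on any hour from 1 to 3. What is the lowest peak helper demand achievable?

Activity 2@1: h1:10  h2:10  h3:3  h4:0  h5:0 → peak 10
Activity 2@2: h1:7  h2:10  h3:3  h4:3  h5:0 → peak 10
Activity 2@3: h1:7  h2:7  h3:3  h4:3  h5:3 → peak 7
Best is Activity 2@3, peak 7.

7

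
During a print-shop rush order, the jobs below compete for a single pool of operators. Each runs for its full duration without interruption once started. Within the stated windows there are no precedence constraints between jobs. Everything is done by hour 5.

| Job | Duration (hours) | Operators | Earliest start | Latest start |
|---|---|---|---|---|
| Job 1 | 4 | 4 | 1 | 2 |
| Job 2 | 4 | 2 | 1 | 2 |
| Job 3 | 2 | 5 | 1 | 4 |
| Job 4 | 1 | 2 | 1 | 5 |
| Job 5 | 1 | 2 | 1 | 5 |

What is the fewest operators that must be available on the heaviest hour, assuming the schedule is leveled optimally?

11

Early-start (Job 1@1, Job 2@1, Job 3@1, Job 4@1, Job 5@1) gives peak 15: h1:15  h2:11  h3:6  h4:6  h5:0.
Shift Job 4→3, Job 5→3.
Schedule Job 1@1, Job 2@1, Job 3@1, Job 4@3, Job 5@3: h1:11  h2:11  h3:10  h4:6  h5:0 — peak 11.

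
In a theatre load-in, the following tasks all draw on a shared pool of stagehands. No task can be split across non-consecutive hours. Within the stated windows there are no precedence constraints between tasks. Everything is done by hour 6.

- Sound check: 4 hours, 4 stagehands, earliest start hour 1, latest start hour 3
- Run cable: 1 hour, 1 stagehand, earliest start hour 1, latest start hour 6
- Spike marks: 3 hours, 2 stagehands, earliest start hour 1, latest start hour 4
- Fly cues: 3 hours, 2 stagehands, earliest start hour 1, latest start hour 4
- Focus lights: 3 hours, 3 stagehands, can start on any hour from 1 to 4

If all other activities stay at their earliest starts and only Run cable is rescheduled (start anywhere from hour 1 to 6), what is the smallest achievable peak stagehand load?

11

Run cable@1: h1:12  h2:11  h3:11  h4:4  h5:0  h6:0 → peak 12
Run cable@2: h1:11  h2:12  h3:11  h4:4  h5:0  h6:0 → peak 12
Run cable@3: h1:11  h2:11  h3:12  h4:4  h5:0  h6:0 → peak 12
Run cable@4: h1:11  h2:11  h3:11  h4:5  h5:0  h6:0 → peak 11
Run cable@5: h1:11  h2:11  h3:11  h4:4  h5:1  h6:0 → peak 11
Run cable@6: h1:11  h2:11  h3:11  h4:4  h5:0  h6:1 → peak 11
Best is Run cable@4, peak 11.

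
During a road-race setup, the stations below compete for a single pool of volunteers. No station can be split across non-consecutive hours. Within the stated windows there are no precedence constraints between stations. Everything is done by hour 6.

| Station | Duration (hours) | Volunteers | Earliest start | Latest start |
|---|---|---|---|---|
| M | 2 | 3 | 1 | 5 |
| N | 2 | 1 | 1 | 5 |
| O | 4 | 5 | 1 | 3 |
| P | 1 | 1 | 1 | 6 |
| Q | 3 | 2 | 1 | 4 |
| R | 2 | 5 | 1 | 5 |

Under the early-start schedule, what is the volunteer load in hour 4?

5

At early start, hour 4 has: O.
Demand: 5 = 5.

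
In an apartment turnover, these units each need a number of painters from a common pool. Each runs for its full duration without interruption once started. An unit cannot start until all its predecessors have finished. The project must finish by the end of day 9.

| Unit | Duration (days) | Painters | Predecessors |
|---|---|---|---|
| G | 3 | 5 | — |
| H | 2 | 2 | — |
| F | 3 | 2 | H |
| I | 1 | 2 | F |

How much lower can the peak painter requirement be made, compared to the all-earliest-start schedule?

2

Early-start peak: d1:7  d2:7  d3:7  d4:2  d5:2  d6:2  d7:0  d8:0  d9:0 ⇒ 7.
Leveled (G@1, H@4, F@6, I@9): d1:5  d2:5  d3:5  d4:2  d5:2  d6:2  d7:2  d8:2  d9:2 ⇒ 5.
Reduction 7 − 5 = 2.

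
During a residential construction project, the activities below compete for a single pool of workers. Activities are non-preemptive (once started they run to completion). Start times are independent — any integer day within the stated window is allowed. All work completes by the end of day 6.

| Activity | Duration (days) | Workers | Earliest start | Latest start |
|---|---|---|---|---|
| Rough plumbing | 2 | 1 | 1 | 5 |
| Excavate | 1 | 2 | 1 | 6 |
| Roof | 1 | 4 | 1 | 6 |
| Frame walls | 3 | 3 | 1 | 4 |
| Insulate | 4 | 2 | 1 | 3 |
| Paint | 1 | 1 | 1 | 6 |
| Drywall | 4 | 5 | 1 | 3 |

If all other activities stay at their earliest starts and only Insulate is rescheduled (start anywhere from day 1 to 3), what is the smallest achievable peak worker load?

16

Insulate@1: d1:18  d2:11  d3:10  d4:7  d5:0  d6:0 → peak 18
Insulate@2: d1:16  d2:11  d3:10  d4:7  d5:2  d6:0 → peak 16
Insulate@3: d1:16  d2:9  d3:10  d4:7  d5:2  d6:2 → peak 16
Best is Insulate@2, peak 16.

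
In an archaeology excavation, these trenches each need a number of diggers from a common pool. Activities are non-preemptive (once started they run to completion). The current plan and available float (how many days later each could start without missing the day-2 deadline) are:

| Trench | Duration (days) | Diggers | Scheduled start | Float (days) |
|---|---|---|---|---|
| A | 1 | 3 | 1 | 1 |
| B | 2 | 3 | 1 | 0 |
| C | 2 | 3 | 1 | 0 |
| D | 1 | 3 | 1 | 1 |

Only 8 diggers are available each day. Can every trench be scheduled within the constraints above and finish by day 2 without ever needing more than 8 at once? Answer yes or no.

no

Total digger-days = 18; over 2 days the average is 18/2 > 8, so some day must exceed 8.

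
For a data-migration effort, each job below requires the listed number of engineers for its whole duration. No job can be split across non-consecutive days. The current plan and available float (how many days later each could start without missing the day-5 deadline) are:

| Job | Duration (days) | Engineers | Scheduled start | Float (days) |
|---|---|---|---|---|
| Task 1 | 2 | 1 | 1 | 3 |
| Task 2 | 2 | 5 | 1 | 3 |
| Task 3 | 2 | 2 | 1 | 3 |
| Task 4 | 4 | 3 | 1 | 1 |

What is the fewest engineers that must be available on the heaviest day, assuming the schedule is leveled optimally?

8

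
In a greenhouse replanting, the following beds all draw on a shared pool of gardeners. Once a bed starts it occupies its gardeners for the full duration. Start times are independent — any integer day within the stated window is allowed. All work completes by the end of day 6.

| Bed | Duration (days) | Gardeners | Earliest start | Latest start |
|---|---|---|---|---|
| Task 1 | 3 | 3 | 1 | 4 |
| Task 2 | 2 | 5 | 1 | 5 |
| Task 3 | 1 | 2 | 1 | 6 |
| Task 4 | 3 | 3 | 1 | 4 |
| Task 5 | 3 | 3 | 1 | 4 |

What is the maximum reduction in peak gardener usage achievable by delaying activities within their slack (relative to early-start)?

8

Early-start peak: d1:16  d2:14  d3:9  d4:0  d5:0  d6:0 ⇒ 16.
Leveled (Task 1@1, Task 2@1, Task 3@3, Task 4@3, Task 5@4): d1:8  d2:8  d3:8  d4:6  d5:6  d6:3 ⇒ 8.
Reduction 16 − 8 = 8.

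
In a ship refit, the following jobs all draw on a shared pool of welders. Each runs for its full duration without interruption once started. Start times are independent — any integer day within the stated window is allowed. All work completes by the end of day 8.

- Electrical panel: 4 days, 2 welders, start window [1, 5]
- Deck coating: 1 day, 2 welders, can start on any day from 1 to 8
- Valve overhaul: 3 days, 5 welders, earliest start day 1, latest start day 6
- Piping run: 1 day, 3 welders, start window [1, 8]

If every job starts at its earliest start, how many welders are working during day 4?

At early start, day 4 has: Electrical panel.
Demand: 2 = 2.

2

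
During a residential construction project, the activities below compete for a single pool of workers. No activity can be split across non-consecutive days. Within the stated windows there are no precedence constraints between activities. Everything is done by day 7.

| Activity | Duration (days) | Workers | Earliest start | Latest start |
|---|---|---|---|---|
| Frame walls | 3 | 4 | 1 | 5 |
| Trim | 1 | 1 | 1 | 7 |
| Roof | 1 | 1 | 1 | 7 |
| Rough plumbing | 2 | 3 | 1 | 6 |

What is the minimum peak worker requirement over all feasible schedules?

4

Early-start (Frame walls@1, Trim@1, Roof@1, Rough plumbing@1) gives peak 9: d1:9  d2:7  d3:4  d4:0  d5:0  d6:0  d7:0.
Shift Trim→4, Roof→4, Rough plumbing→5.
Schedule Frame walls@1, Trim@4, Roof@4, Rough plumbing@5: d1:4  d2:4  d3:4  d4:2  d5:3  d6:3  d7:0 — peak 4.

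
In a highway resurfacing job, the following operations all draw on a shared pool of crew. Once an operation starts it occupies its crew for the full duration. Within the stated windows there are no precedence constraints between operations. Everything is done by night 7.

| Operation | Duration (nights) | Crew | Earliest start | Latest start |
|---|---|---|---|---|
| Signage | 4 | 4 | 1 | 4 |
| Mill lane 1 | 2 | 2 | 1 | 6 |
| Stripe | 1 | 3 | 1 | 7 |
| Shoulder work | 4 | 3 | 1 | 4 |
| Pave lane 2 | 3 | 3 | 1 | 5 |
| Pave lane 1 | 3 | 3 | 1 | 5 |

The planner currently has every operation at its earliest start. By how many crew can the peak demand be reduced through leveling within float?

9

Early-start peak: n1:18  n2:15  n3:13  n4:7  n5:0  n6:0  n7:0 ⇒ 18.
Leveled (Signage@1, Mill lane 1@1, Stripe@1, Shoulder work@2, Pave lane 2@5, Pave lane 1@5): n1:9  n2:9  n3:7  n4:7  n5:9  n6:6  n7:6 ⇒ 9.
Reduction 18 − 9 = 9.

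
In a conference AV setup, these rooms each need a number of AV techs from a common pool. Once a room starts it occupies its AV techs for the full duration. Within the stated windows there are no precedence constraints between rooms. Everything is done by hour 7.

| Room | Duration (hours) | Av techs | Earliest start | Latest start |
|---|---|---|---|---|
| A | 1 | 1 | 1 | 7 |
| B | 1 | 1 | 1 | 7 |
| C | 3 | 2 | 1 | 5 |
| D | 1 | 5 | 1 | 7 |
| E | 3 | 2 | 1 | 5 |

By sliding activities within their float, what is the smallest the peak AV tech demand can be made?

5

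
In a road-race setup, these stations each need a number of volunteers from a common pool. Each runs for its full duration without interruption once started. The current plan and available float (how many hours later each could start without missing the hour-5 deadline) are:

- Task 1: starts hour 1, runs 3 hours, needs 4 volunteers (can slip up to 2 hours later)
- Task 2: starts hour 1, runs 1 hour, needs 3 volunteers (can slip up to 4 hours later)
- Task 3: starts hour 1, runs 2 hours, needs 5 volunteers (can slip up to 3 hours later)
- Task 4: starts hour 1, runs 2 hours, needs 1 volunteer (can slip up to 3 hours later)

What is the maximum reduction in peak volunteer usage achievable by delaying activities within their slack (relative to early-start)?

6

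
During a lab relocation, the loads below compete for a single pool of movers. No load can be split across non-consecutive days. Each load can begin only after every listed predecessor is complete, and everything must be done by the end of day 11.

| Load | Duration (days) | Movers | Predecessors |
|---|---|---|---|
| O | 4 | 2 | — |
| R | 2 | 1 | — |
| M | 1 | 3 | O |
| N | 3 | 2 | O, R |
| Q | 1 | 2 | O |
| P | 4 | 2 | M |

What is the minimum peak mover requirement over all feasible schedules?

4

Early-start (O@1, R@1, M@5, N@5, Q@5, P@6) gives peak 7: d1:3  d2:3  d3:2  d4:2  d5:7  d6:4  d7:4  d8:2  d9:2  d10:0  d11:0.
Shift N→6, Q→6, P→7.
Schedule O@1, R@1, M@5, N@6, Q@6, P@7: d1:3  d2:3  d3:2  d4:2  d5:3  d6:4  d7:4  d8:4  d9:2  d10:2  d11:0 — peak 4.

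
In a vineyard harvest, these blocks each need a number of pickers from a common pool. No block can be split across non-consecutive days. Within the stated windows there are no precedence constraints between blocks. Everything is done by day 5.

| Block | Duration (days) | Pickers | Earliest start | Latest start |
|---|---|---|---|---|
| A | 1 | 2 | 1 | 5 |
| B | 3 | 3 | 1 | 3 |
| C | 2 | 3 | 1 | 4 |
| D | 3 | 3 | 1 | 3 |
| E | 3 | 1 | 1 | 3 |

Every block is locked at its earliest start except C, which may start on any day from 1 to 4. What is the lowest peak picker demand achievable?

C@1: d1:12  d2:10  d3:7  d4:0  d5:0 → peak 12
C@2: d1:9  d2:10  d3:10  d4:0  d5:0 → peak 10
C@3: d1:9  d2:7  d3:10  d4:3  d5:0 → peak 10
C@4: d1:9  d2:7  d3:7  d4:3  d5:3 → peak 9
Best is C@4, peak 9.

9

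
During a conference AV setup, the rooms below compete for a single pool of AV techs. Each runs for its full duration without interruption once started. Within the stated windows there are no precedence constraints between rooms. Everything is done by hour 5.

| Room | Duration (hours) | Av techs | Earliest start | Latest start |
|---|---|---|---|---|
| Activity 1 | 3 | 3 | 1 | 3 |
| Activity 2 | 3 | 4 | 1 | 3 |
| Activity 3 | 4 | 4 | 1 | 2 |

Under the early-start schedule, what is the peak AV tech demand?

11

Early-start schedule: Activity 1@1, Activity 2@1, Activity 3@1.
Load per hour: hour 1: 11, hour 2: 11, hour 3: 11, hour 4: 4, hour 5: 0.
Peak is 11.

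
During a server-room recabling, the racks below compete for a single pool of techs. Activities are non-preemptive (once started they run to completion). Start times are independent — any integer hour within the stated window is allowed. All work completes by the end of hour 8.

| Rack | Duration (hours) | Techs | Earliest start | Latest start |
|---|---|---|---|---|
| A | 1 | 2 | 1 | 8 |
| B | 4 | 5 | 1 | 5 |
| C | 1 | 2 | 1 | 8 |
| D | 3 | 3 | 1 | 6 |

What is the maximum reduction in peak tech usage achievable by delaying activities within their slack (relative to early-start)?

7

Early-start peak: h1:12  h2:8  h3:8  h4:5  h5:0  h6:0  h7:0  h8:0 ⇒ 12.
Leveled (A@1, B@2, C@1, D@6): h1:4  h2:5  h3:5  h4:5  h5:5  h6:3  h7:3  h8:3 ⇒ 5.
Reduction 12 − 5 = 7.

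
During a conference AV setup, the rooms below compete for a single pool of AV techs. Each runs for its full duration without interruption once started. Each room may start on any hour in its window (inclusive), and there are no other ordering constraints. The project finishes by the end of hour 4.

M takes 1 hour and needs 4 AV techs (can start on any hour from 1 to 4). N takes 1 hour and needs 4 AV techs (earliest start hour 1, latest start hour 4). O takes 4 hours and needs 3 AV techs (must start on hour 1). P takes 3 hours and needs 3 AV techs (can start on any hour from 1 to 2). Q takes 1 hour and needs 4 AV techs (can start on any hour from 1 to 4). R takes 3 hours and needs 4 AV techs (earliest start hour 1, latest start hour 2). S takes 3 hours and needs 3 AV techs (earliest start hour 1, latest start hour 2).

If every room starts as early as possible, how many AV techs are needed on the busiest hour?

Early-start schedule: M@1, N@1, O@1, P@1, Q@1, R@1, S@1.
Load per hour: hour 1: 25, hour 2: 13, hour 3: 13, hour 4: 3.
Peak is 25.

25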